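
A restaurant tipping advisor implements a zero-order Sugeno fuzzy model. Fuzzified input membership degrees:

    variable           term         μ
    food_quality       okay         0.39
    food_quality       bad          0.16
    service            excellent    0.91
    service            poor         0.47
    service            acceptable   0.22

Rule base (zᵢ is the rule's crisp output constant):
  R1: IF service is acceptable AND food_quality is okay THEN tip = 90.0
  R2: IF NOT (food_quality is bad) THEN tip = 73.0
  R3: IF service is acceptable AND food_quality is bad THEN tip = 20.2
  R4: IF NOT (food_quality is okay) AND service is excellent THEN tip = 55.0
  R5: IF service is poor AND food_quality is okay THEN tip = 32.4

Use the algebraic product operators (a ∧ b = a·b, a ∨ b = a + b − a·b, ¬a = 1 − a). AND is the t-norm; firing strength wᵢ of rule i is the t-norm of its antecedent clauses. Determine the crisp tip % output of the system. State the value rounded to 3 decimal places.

R1 (z=90.0): acceptable=0.22, okay=0.39; AND[a·b] → w = 0.0858
R2 (z=73.0): ¬bad=1−0.16=0.84 → w = 0.8400
R3 (z=20.2): acceptable=0.22, bad=0.16; AND[a·b] → w = 0.0352
R4 (z=55.0): ¬okay=1−0.39=0.61, excellent=0.91; AND[a·b] → w = 0.5551
R5 (z=32.4): poor=0.47, okay=0.39; AND[a·b] → w = 0.1833
Weighted average = (0.0858·90.0 + 0.8400·73.0 + 0.0352·20.2 + 0.5551·55.0 + 0.1833·32.4) / (0.0858 + 0.8400 + 0.0352 + 0.5551 + 0.1833)
  = 106.2225 / 1.6994 = 62.506

62.506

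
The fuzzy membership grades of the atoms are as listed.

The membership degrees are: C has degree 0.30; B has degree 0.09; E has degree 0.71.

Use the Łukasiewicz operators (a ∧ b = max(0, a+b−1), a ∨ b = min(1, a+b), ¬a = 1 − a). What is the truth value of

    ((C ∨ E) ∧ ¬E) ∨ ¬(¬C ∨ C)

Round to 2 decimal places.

0.29

C ∨ E = min(1, a+b) on (0.30, 0.71) = 1.00
¬E = 1 − 0.71 = 0.29
(C ∨ E) ∧ ¬E = max(0, a+b−1) on (1.00, 0.29) = 0.29
¬C = 1 − 0.30 = 0.70
¬C ∨ C = min(1, a+b) on (0.70, 0.30) = 1.00
¬(¬C ∨ C) = 1 − 1.00 = 0.00
((C ∨ E) ∧ ¬E) ∨ ¬(¬C ∨ C) = min(1, a+b) on (0.29, 0.00) = 0.29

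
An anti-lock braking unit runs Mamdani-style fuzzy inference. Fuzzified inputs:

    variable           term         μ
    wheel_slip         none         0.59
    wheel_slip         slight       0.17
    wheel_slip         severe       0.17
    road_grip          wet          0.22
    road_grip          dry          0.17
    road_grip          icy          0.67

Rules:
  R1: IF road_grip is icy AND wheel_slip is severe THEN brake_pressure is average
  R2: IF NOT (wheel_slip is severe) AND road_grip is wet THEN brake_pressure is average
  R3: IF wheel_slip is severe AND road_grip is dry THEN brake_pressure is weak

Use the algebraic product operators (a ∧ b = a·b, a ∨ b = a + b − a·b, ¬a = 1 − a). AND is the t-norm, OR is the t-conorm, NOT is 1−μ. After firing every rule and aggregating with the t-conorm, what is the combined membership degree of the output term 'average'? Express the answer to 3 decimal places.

R1: icy=0.67, severe=0.17; AND[a·b] → w = 0.1139
R2: ¬severe=1−0.17=0.83, wet=0.22; AND[a·b] → w = 0.1826
R3: severe=0.17, dry=0.17; AND[a·b] → w = 0.0289
Rules with consequent 'average': {R1, R2} → strengths 0.1139, 0.1826
Aggregate via t-conorm [a + b − a·b]: 0.2757

0.276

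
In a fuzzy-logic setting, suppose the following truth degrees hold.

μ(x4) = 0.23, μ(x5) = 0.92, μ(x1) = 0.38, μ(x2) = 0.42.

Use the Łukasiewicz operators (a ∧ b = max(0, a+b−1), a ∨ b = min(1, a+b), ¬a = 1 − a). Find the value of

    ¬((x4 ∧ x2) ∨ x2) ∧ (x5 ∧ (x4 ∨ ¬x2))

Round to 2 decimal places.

x4 ∧ x2 = max(0, a+b−1) on (0.23, 0.42) = 0.00
(x4 ∧ x2) ∨ x2 = min(1, a+b) on (0.00, 0.42) = 0.42
¬((x4 ∧ x2) ∨ x2) = 1 − 0.42 = 0.58
¬x2 = 1 − 0.42 = 0.58
x4 ∨ ¬x2 = min(1, a+b) on (0.23, 0.58) = 0.81
x5 ∧ (x4 ∨ ¬x2) = max(0, a+b−1) on (0.92, 0.81) = 0.73
¬((x4 ∧ x2) ∨ x2) ∧ (x5 ∧ (x4 ∨ ¬x2)) = max(0, a+b−1) on (0.58, 0.73) = 0.31

0.31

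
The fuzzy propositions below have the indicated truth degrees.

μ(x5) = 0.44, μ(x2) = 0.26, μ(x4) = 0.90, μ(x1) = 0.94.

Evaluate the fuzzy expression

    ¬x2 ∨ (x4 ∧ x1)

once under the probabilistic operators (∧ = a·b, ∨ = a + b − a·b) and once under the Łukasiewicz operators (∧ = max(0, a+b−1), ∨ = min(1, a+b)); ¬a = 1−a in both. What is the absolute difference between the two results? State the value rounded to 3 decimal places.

Under probabilistic:
  ¬x2 = 1 − 0.2600 = 0.7400
  x4 ∧ x1 = a·b on (0.9000, 0.9400) = 0.8460
  ¬x2 ∨ (x4 ∧ x1) = a + b − a·b on (0.7400, 0.8460) = 0.9600
  → value = 0.9600
Under Łukasiewicz:
  ¬x2 = 1 − 0.26 = 0.74
  x4 ∧ x1 = max(0, a+b−1) on (0.90, 0.94) = 0.84
  ¬x2 ∨ (x4 ∧ x1) = min(1, a+b) on (0.74, 0.84) = 1.00
  → value = 1.0000
|0.9600 − 1.0000| = 0.040

0.040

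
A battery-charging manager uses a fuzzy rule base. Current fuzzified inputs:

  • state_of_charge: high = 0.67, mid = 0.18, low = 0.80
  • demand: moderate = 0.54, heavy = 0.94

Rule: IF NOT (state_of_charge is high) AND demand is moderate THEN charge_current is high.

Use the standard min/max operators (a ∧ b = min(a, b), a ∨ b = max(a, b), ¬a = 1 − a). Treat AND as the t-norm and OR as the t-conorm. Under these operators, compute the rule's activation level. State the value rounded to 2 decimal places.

0.33

firing strength: ¬high=1−0.67=0.33, moderate=0.54; AND[min(a, b)] → w = 0.33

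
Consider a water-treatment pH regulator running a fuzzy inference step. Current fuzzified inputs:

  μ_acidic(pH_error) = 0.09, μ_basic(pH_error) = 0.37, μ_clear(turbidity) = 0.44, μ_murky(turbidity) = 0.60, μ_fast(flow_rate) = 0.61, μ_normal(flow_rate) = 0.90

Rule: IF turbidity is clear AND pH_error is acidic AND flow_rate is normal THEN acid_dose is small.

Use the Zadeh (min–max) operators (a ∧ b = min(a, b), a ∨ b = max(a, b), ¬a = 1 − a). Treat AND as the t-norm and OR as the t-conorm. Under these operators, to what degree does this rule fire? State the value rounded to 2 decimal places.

firing strength: clear=0.44, acidic=0.09, normal=0.90; AND[min(a, b)] → w = 0.09

0.09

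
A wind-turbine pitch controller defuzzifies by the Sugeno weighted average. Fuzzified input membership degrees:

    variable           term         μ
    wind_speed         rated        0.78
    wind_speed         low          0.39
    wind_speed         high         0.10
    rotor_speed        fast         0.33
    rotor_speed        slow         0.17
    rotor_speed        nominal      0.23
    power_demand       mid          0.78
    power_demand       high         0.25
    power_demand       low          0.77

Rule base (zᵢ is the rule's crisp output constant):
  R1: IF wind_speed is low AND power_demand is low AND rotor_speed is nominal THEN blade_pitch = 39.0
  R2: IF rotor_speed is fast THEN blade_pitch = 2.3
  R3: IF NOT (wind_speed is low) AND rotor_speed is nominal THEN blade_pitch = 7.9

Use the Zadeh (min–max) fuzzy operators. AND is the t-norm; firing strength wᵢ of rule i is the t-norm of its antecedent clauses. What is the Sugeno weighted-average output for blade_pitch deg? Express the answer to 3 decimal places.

R1 (z=39.0): low=0.39, low=0.77, nominal=0.23; AND[min(a, b)] → w = 0.23
R2 (z=2.3): fast=0.33 → w = 0.33
R3 (z=7.9): ¬low=1−0.39=0.61, nominal=0.23; AND[min(a, b)] → w = 0.23
Weighted average = (0.23·39.0 + 0.33·2.3 + 0.23·7.9) / (0.23 + 0.33 + 0.23)
  = 11.5460 / 0.7900 = 14.615

14.615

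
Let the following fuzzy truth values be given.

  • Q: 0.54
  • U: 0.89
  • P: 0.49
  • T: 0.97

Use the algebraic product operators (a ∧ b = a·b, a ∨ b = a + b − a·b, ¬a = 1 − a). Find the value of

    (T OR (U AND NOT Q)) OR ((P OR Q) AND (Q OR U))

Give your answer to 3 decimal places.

0.995

NOT Q = 1 − 0.5400 = 0.4600
U AND NOT Q = a·b on (0.8900, 0.4600) = 0.4094
T OR (U AND NOT Q) = a + b − a·b on (0.9700, 0.4094) = 0.9823
P OR Q = a + b − a·b on (0.4900, 0.5400) = 0.7654
Q OR U = a + b − a·b on (0.5400, 0.8900) = 0.9494
(P OR Q) AND (Q OR U) = a·b on (0.7654, 0.9494) = 0.7267
(T OR (U AND NOT Q)) OR ((P OR Q) AND (Q OR U)) = a + b − a·b on (0.9823, 0.7267) = 0.9952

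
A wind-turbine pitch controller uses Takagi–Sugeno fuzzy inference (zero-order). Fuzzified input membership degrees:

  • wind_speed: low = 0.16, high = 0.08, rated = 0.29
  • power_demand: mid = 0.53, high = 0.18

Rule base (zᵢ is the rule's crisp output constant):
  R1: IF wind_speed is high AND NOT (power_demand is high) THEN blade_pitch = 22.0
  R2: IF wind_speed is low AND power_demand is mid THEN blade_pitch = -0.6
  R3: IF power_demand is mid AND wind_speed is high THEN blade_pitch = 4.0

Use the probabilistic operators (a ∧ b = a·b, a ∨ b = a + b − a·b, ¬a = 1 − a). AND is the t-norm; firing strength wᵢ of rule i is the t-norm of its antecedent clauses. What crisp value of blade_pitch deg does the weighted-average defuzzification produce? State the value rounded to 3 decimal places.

R1 (z=22.0): high=0.08, ¬high=1−0.18=0.82; AND[a·b] → w = 0.0656
R2 (z=-0.6): low=0.16, mid=0.53; AND[a·b] → w = 0.0848
R3 (z=4.0): mid=0.53, high=0.08; AND[a·b] → w = 0.0424
Weighted average = (0.0656·22.0 + 0.0848·-0.6 + 0.0424·4.0) / (0.0656 + 0.0848 + 0.0424)
  = 1.5619 / 0.1928 = 8.101

8.101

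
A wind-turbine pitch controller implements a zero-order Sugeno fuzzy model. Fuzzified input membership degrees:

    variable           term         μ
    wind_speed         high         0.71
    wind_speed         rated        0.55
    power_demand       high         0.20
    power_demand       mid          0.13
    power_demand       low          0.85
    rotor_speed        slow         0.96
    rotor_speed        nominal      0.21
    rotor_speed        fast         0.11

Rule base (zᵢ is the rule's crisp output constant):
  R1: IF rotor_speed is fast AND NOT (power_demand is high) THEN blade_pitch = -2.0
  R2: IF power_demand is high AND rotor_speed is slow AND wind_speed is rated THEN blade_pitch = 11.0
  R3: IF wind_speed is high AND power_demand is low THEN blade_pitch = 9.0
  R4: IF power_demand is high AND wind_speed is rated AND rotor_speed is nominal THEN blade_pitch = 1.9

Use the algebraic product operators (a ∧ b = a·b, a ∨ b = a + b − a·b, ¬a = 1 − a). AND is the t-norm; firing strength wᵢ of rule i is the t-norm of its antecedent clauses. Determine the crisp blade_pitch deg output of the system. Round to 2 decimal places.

7.88

R1 (z=-2.0): fast=0.11, ¬high=1−0.20=0.80; AND[a·b] → w = 0.0880
R2 (z=11.0): high=0.20, slow=0.96, rated=0.55; AND[a·b] → w = 0.1056
R3 (z=9.0): high=0.71, low=0.85; AND[a·b] → w = 0.6035
R4 (z=1.9): high=0.20, rated=0.55, nominal=0.21; AND[a·b] → w = 0.0231
Weighted average = (0.0880·-2.0 + 0.1056·11.0 + 0.6035·9.0 + 0.0231·1.9) / (0.0880 + 0.1056 + 0.6035 + 0.0231)
  = 6.4610 / 0.8202 = 7.88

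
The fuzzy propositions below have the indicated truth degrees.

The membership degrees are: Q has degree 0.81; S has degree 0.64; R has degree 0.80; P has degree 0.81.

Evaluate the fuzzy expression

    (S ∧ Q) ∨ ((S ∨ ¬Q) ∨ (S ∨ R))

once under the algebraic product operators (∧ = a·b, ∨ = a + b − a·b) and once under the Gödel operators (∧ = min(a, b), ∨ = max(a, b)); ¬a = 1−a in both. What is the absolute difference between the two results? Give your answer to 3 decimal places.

0.190

Under algebraic product:
  S ∧ Q = a·b on (0.6400, 0.8100) = 0.5184
  ¬Q = 1 − 0.8100 = 0.1900
  S ∨ ¬Q = a + b − a·b on (0.6400, 0.1900) = 0.7084
  S ∨ R = a + b − a·b on (0.6400, 0.8000) = 0.9280
  (S ∨ ¬Q) ∨ (S ∨ R) = a + b − a·b on (0.7084, 0.9280) = 0.9790
  (S ∧ Q) ∨ ((S ∨ ¬Q) ∨ (S ∨ R)) = a + b − a·b on (0.5184, 0.9790) = 0.9899
  → value = 0.9899
Under Gödel:
  S ∧ Q = min(a, b) on (0.64, 0.81) = 0.64
  ¬Q = 1 − 0.81 = 0.19
  S ∨ ¬Q = max(a, b) on (0.64, 0.19) = 0.64
  S ∨ R = max(a, b) on (0.64, 0.80) = 0.80
  (S ∨ ¬Q) ∨ (S ∨ R) = max(a, b) on (0.64, 0.80) = 0.80
  (S ∧ Q) ∨ ((S ∨ ¬Q) ∨ (S ∨ R)) = max(a, b) on (0.64, 0.80) = 0.80
  → value = 0.8000
|0.9899 − 0.8000| = 0.190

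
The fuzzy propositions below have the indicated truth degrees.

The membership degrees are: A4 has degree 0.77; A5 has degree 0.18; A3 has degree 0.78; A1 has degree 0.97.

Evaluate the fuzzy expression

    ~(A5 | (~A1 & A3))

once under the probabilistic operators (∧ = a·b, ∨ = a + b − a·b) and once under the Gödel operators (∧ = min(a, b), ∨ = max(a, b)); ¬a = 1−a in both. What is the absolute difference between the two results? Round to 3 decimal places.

0.019

Under probabilistic:
  ~A1 = 1 − 0.9700 = 0.0300
  ~A1 & A3 = a·b on (0.0300, 0.7800) = 0.0234
  A5 | (~A1 & A3) = a + b − a·b on (0.1800, 0.0234) = 0.1992
  ~(A5 | (~A1 & A3)) = 1 − 0.1992 = 0.8008
  → value = 0.8008
Under Gödel:
  ~A1 = 1 − 0.97 = 0.03
  ~A1 & A3 = min(a, b) on (0.03, 0.78) = 0.03
  A5 | (~A1 & A3) = max(a, b) on (0.18, 0.03) = 0.18
  ~(A5 | (~A1 & A3)) = 1 − 0.18 = 0.82
  → value = 0.8200
|0.8008 − 0.8200| = 0.019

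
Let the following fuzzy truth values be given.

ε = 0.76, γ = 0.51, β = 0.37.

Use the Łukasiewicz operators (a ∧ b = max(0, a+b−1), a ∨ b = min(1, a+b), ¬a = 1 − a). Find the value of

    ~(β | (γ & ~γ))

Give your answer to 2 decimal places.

~γ = 1 − 0.51 = 0.49
γ & ~γ = max(0, a+b−1) on (0.51, 0.49) = 0.00
β | (γ & ~γ) = min(1, a+b) on (0.37, 0.00) = 0.37
~(β | (γ & ~γ)) = 1 − 0.37 = 0.63

0.63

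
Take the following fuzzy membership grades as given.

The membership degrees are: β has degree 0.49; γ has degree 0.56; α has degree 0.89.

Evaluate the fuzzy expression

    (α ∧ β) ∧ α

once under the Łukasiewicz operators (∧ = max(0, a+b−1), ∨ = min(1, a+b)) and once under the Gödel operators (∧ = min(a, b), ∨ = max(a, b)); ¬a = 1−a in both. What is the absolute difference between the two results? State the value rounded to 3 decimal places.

0.220

Under Łukasiewicz:
  α ∧ β = max(0, a+b−1) on (0.89, 0.49) = 0.38
  (α ∧ β) ∧ α = max(0, a+b−1) on (0.38, 0.89) = 0.27
  → value = 0.2700
Under Gödel:
  α ∧ β = min(a, b) on (0.89, 0.49) = 0.49
  (α ∧ β) ∧ α = min(a, b) on (0.49, 0.89) = 0.49
  → value = 0.4900
|0.2700 − 0.4900| = 0.220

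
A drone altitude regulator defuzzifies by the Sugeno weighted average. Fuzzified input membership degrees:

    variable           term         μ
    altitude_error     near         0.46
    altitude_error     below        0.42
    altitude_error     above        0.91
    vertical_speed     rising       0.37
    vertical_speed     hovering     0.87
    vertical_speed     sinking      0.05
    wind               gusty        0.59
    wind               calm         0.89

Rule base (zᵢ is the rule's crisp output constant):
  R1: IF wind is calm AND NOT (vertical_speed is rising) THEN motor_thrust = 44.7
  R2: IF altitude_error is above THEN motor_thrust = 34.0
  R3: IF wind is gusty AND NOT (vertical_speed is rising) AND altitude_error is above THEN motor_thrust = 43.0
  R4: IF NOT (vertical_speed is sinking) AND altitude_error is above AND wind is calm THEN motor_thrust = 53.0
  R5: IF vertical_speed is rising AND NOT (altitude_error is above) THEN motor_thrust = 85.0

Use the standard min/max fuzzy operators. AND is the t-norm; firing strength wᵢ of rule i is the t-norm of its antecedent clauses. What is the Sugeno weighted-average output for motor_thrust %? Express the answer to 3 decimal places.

R1 (z=44.7): calm=0.89, ¬rising=1−0.37=0.63; AND[min(a, b)] → w = 0.63
R2 (z=34.0): above=0.91 → w = 0.91
R3 (z=43.0): gusty=0.59, ¬rising=1−0.37=0.63, above=0.91; AND[min(a, b)] → w = 0.59
R4 (z=53.0): ¬sinking=1−0.05=0.95, above=0.91, calm=0.89; AND[min(a, b)] → w = 0.89
R5 (z=85.0): rising=0.37, ¬above=1−0.91=0.09; AND[min(a, b)] → w = 0.09
Weighted average = (0.63·44.7 + 0.91·34.0 + 0.59·43.0 + 0.89·53.0 + 0.09·85.0) / (0.63 + 0.91 + 0.59 + 0.89 + 0.09)
  = 139.2910 / 3.1100 = 44.788

44.788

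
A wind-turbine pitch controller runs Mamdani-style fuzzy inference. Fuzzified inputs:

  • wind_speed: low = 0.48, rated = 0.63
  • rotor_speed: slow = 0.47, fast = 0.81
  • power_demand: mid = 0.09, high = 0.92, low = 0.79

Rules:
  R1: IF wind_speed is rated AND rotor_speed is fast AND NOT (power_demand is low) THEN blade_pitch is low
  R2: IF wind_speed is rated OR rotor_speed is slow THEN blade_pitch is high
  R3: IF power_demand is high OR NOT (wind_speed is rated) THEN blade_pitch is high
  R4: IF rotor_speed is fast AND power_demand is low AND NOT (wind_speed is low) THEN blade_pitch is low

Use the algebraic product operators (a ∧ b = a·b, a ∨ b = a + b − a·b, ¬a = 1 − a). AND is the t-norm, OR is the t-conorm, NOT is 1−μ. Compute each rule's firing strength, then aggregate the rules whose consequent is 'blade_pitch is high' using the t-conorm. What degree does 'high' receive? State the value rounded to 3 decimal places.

R1: rated=0.63, fast=0.81, ¬low=1−0.79=0.21; AND[a·b] → w = 0.1072
R2: rated=0.63, slow=0.47; OR[a + b − a·b] → w = 0.8039
R3: high=0.92, ¬rated=1−0.63=0.37; OR[a + b − a·b] → w = 0.9496
R4: fast=0.81, low=0.79, ¬low=1−0.48=0.52; AND[a·b] → w = 0.3327
Rules with consequent 'high': {R2, R3} → strengths 0.8039, 0.9496
Aggregate via t-conorm [a + b − a·b]: 0.9901

0.990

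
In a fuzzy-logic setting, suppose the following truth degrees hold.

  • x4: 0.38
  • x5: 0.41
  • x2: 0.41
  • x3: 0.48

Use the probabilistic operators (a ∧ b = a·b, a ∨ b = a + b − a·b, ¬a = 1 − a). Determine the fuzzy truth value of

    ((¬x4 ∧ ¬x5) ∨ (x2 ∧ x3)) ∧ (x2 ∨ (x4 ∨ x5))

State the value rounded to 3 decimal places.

¬x4 = 1 − 0.3800 = 0.6200
¬x5 = 1 − 0.4100 = 0.5900
¬x4 ∧ ¬x5 = a·b on (0.6200, 0.5900) = 0.3658
x2 ∧ x3 = a·b on (0.4100, 0.4800) = 0.1968
(¬x4 ∧ ¬x5) ∨ (x2 ∧ x3) = a + b − a·b on (0.3658, 0.1968) = 0.4906
x4 ∨ x5 = a + b − a·b on (0.3800, 0.4100) = 0.6342
x2 ∨ (x4 ∨ x5) = a + b − a·b on (0.4100, 0.6342) = 0.7842
((¬x4 ∧ ¬x5) ∨ (x2 ∧ x3)) ∧ (x2 ∨ (x4 ∨ x5)) = a·b on (0.4906, 0.7842) = 0.3847

0.385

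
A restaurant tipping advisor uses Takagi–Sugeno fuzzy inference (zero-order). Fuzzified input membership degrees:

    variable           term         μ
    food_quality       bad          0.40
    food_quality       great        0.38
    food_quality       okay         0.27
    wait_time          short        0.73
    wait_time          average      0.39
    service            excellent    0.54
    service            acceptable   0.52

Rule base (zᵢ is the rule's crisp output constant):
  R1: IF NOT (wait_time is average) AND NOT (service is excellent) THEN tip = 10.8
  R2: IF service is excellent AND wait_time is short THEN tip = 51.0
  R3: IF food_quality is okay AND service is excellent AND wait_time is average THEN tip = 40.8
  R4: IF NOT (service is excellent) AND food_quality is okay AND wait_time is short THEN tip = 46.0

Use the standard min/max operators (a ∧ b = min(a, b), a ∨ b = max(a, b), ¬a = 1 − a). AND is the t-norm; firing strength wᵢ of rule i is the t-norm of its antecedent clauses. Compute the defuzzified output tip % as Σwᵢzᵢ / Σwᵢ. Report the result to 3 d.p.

36.327

R1 (z=10.8): ¬average=1−0.39=0.61, ¬excellent=1−0.54=0.46; AND[min(a, b)] → w = 0.46
R2 (z=51.0): excellent=0.54, short=0.73; AND[min(a, b)] → w = 0.54
R3 (z=40.8): okay=0.27, excellent=0.54, average=0.39; AND[min(a, b)] → w = 0.27
R4 (z=46.0): ¬excellent=1−0.54=0.46, okay=0.27, short=0.73; AND[min(a, b)] → w = 0.27
Weighted average = (0.46·10.8 + 0.54·51.0 + 0.27·40.8 + 0.27·46.0) / (0.46 + 0.54 + 0.27 + 0.27)
  = 55.9440 / 1.5400 = 36.327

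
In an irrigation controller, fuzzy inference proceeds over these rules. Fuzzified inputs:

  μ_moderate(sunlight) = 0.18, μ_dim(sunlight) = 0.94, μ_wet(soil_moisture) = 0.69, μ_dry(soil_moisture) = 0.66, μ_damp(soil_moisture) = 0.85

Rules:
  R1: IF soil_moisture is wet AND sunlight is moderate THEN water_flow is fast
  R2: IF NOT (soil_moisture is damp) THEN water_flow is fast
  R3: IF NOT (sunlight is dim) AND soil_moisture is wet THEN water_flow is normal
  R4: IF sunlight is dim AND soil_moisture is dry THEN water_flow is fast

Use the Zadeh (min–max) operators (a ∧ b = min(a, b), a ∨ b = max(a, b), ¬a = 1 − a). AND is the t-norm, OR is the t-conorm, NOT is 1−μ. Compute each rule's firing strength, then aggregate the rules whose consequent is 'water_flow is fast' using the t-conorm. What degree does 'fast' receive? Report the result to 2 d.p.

R1: wet=0.69, moderate=0.18; AND[min(a, b)] → w = 0.18
R2: ¬damp=1−0.85=0.15 → w = 0.15
R3: ¬dim=1−0.94=0.06, wet=0.69; AND[min(a, b)] → w = 0.06
R4: dim=0.94, dry=0.66; AND[min(a, b)] → w = 0.66
Rules with consequent 'fast': {R1, R2, R4} → strengths 0.18, 0.15, 0.66
Aggregate via t-conorm [max(a, b)]: 0.66

0.66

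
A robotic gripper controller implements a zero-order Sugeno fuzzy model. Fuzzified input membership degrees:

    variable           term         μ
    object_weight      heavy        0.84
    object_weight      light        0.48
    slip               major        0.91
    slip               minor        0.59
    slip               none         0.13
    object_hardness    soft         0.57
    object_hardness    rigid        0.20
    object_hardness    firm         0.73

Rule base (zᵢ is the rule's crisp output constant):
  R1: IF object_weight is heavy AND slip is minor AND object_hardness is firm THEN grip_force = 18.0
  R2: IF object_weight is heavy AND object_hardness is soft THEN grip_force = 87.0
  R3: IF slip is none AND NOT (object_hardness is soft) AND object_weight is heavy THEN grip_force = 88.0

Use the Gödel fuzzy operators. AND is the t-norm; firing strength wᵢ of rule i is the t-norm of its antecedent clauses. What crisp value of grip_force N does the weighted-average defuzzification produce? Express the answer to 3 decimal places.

55.543

R1 (z=18.0): heavy=0.84, minor=0.59, firm=0.73; AND[min(a, b)] → w = 0.59
R2 (z=87.0): heavy=0.84, soft=0.57; AND[min(a, b)] → w = 0.57
R3 (z=88.0): none=0.13, ¬soft=1−0.57=0.43, heavy=0.84; AND[min(a, b)] → w = 0.13
Weighted average = (0.59·18.0 + 0.57·87.0 + 0.13·88.0) / (0.59 + 0.57 + 0.13)
  = 71.6500 / 1.2900 = 55.543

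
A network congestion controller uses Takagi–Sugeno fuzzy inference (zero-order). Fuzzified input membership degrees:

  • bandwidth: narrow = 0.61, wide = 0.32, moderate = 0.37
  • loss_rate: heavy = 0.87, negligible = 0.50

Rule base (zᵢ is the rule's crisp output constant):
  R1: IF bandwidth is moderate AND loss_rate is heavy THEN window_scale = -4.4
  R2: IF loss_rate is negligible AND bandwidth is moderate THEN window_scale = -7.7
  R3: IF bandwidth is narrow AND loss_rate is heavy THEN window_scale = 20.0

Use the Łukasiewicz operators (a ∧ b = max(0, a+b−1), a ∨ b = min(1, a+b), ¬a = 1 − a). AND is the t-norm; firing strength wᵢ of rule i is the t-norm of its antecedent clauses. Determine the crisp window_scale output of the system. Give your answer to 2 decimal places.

R1 (z=-4.4): moderate=0.37, heavy=0.87; AND[max(0, a+b−1)] → w = 0.24
R2 (z=-7.7): negligible=0.50, moderate=0.37; AND[max(0, a+b−1)] → w = 0.00
R3 (z=20.0): narrow=0.61, heavy=0.87; AND[max(0, a+b−1)] → w = 0.48
Weighted average = (0.24·-4.4 + 0.00·-7.7 + 0.48·20.0) / (0.24 + 0.00 + 0.48)
  = 8.5440 / 0.7200 = 11.87

11.87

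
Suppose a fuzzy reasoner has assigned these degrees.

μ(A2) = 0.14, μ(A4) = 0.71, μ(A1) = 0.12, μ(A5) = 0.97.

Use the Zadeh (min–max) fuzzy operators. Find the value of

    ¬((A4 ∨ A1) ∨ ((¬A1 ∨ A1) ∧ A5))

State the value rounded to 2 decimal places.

A4 ∨ A1 = max(a, b) on (0.71, 0.12) = 0.71
¬A1 = 1 − 0.12 = 0.88
¬A1 ∨ A1 = max(a, b) on (0.88, 0.12) = 0.88
(¬A1 ∨ A1) ∧ A5 = min(a, b) on (0.88, 0.97) = 0.88
(A4 ∨ A1) ∨ ((¬A1 ∨ A1) ∧ A5) = max(a, b) on (0.71, 0.88) = 0.88
¬((A4 ∨ A1) ∨ ((¬A1 ∨ A1) ∧ A5)) = 1 − 0.88 = 0.12

0.12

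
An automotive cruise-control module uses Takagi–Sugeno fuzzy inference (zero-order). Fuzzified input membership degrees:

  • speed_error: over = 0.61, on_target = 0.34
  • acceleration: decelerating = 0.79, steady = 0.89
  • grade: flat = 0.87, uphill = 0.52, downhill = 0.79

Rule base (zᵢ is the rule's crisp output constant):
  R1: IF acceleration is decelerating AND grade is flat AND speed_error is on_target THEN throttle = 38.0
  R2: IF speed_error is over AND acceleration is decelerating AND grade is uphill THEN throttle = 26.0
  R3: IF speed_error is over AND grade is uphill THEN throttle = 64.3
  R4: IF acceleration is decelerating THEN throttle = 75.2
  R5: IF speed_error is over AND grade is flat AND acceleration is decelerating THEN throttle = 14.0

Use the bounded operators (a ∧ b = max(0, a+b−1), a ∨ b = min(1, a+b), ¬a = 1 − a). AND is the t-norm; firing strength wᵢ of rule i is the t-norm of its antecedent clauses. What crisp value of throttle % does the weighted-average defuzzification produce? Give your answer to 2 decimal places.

R1 (z=38.0): decelerating=0.79, flat=0.87, on_target=0.34; AND[max(0, a+b−1)] → w = 0.00
R2 (z=26.0): over=0.61, decelerating=0.79, uphill=0.52; AND[max(0, a+b−1)] → w = 0.00
R3 (z=64.3): over=0.61, uphill=0.52; AND[max(0, a+b−1)] → w = 0.13
R4 (z=75.2): decelerating=0.79 → w = 0.79
R5 (z=14.0): over=0.61, flat=0.87, decelerating=0.79; AND[max(0, a+b−1)] → w = 0.27
Weighted average = (0.00·38.0 + 0.00·26.0 + 0.13·64.3 + 0.79·75.2 + 0.27·14.0) / (0.00 + 0.00 + 0.13 + 0.79 + 0.27)
  = 71.5470 / 1.1900 = 60.12

60.12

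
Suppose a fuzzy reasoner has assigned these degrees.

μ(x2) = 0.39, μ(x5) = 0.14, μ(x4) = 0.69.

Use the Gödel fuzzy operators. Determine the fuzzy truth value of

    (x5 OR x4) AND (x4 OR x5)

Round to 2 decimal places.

x5 OR x4 = max(a, b) on (0.14, 0.69) = 0.69
x4 OR x5 = max(a, b) on (0.69, 0.14) = 0.69
(x5 OR x4) AND (x4 OR x5) = min(a, b) on (0.69, 0.69) = 0.69

0.69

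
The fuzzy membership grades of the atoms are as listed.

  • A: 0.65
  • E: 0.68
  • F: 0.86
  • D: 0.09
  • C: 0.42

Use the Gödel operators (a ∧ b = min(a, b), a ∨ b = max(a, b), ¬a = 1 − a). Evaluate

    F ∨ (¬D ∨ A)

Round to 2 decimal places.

0.91

¬D = 1 − 0.09 = 0.91
¬D ∨ A = max(a, b) on (0.91, 0.65) = 0.91
F ∨ (¬D ∨ A) = max(a, b) on (0.86, 0.91) = 0.91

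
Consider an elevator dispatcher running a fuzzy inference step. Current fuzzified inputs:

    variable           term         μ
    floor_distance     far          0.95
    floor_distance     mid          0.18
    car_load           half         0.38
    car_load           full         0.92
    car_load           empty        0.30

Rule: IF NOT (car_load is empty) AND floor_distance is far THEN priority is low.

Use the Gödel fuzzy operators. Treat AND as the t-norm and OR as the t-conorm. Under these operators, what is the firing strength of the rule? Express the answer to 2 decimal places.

firing strength: ¬empty=1−0.30=0.70, far=0.95; AND[min(a, b)] → w = 0.70

0.70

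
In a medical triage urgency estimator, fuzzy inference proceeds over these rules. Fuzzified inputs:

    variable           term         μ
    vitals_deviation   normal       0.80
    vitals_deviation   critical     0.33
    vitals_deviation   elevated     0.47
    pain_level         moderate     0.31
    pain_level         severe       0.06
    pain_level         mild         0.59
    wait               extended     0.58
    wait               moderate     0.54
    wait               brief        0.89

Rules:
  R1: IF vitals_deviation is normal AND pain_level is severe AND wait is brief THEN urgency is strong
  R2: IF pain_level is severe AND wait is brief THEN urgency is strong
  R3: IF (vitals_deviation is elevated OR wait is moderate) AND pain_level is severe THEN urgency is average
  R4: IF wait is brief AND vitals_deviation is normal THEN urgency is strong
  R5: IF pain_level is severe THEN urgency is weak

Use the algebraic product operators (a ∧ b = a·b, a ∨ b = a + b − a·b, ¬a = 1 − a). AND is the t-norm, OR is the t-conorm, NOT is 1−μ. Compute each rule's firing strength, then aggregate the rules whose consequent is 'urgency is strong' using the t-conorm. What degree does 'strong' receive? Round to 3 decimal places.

0.739

R1: normal=0.80, severe=0.06, brief=0.89; AND[a·b] → w = 0.0427
R2: severe=0.06, brief=0.89; AND[a·b] → w = 0.0534
R3: (elevated=0.47 OR moderate=0.54) = 0.7562; AND[a·b] with severe=0.06 → w = 0.0454
R4: brief=0.89, normal=0.80; AND[a·b] → w = 0.7120
R5: severe=0.06 → w = 0.0600
Rules with consequent 'strong': {R1, R2, R4} → strengths 0.0427, 0.0534, 0.7120
Aggregate via t-conorm [a + b − a·b]: 0.7390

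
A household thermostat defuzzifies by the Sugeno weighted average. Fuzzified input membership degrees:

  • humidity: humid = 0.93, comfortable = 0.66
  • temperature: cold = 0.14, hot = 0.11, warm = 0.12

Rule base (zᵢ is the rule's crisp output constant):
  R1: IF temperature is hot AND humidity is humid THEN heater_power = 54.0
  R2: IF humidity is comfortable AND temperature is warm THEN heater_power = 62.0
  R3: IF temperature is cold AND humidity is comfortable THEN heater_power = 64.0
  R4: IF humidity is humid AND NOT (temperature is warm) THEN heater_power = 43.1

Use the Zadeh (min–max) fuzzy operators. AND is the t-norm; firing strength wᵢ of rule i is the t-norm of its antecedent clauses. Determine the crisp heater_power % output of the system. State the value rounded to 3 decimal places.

48.214

R1 (z=54.0): hot=0.11, humid=0.93; AND[min(a, b)] → w = 0.11
R2 (z=62.0): comfortable=0.66, warm=0.12; AND[min(a, b)] → w = 0.12
R3 (z=64.0): cold=0.14, comfortable=0.66; AND[min(a, b)] → w = 0.14
R4 (z=43.1): humid=0.93, ¬warm=1−0.12=0.88; AND[min(a, b)] → w = 0.88
Weighted average = (0.11·54.0 + 0.12·62.0 + 0.14·64.0 + 0.88·43.1) / (0.11 + 0.12 + 0.14 + 0.88)
  = 60.2680 / 1.2500 = 48.214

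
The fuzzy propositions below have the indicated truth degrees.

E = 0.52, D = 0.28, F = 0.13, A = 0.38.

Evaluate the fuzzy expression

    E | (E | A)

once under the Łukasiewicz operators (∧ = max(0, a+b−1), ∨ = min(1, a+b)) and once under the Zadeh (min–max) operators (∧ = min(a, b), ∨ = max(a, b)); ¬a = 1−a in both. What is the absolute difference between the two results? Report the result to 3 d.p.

0.480

Under Łukasiewicz:
  E | A = min(1, a+b) on (0.52, 0.38) = 0.90
  E | (E | A) = min(1, a+b) on (0.52, 0.90) = 1.00
  → value = 1.0000
Under Zadeh (min–max):
  E | A = max(a, b) on (0.52, 0.38) = 0.52
  E | (E | A) = max(a, b) on (0.52, 0.52) = 0.52
  → value = 0.5200
|1.0000 − 0.5200| = 0.480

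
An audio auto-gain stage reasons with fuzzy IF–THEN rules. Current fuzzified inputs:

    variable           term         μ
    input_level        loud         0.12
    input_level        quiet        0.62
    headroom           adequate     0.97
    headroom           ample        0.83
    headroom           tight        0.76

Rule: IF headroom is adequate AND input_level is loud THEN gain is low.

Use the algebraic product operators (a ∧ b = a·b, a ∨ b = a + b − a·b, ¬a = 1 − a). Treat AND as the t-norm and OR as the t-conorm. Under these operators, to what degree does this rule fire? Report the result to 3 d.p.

firing strength: adequate=0.97, loud=0.12; AND[a·b] → w = 0.1164

0.116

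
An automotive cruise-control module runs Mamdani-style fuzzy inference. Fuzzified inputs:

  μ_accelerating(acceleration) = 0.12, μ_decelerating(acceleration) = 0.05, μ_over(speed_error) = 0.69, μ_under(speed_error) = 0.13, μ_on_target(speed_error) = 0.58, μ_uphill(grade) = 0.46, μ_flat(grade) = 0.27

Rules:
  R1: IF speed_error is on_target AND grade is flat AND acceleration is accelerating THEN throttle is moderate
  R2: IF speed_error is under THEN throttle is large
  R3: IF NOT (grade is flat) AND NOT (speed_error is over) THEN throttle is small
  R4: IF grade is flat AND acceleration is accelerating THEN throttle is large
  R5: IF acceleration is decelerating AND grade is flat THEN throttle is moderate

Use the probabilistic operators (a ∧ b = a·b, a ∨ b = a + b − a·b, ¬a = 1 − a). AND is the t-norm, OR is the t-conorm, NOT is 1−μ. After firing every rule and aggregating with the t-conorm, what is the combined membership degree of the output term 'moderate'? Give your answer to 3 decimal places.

0.032

R1: on_target=0.58, flat=0.27, accelerating=0.12; AND[a·b] → w = 0.0188
R2: under=0.13 → w = 0.1300
R3: ¬flat=1−0.27=0.73, ¬over=1−0.69=0.31; AND[a·b] → w = 0.2263
R4: flat=0.27, accelerating=0.12; AND[a·b] → w = 0.0324
R5: decelerating=0.05, flat=0.27; AND[a·b] → w = 0.0135
Rules with consequent 'moderate': {R1, R5} → strengths 0.0188, 0.0135
Aggregate via t-conorm [a + b − a·b]: 0.0320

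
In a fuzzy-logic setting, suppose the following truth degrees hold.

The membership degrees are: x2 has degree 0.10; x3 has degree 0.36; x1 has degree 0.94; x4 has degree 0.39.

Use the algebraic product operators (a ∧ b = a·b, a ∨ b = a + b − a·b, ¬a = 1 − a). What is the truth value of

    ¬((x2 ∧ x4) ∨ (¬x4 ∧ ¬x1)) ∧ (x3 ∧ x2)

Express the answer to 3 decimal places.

x2 ∧ x4 = a·b on (0.1000, 0.3900) = 0.0390
¬x4 = 1 − 0.3900 = 0.6100
¬x1 = 1 − 0.9400 = 0.0600
¬x4 ∧ ¬x1 = a·b on (0.6100, 0.0600) = 0.0366
(x2 ∧ x4) ∨ (¬x4 ∧ ¬x1) = a + b − a·b on (0.0390, 0.0366) = 0.0742
¬((x2 ∧ x4) ∨ (¬x4 ∧ ¬x1)) = 1 − 0.0742 = 0.9258
x3 ∧ x2 = a·b on (0.3600, 0.1000) = 0.0360
¬((x2 ∧ x4) ∨ (¬x4 ∧ ¬x1)) ∧ (x3 ∧ x2) = a·b on (0.9258, 0.0360) = 0.0333

0.033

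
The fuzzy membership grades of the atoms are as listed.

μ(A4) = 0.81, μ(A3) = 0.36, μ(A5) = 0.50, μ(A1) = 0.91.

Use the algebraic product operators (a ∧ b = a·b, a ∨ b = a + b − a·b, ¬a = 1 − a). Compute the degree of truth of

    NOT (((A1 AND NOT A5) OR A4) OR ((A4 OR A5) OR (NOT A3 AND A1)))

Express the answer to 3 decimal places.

0.004

NOT A5 = 1 − 0.5000 = 0.5000
A1 AND NOT A5 = a·b on (0.9100, 0.5000) = 0.4550
(A1 AND NOT A5) OR A4 = a + b − a·b on (0.4550, 0.8100) = 0.8965
A4 OR A5 = a + b − a·b on (0.8100, 0.5000) = 0.9050
NOT A3 = 1 − 0.3600 = 0.6400
NOT A3 AND A1 = a·b on (0.6400, 0.9100) = 0.5824
(A4 OR A5) OR (NOT A3 AND A1) = a + b − a·b on (0.9050, 0.5824) = 0.9603
((A1 AND NOT A5) OR A4) OR ((A4 OR A5) OR (NOT A3 AND A1)) = a + b − a·b on (0.8965, 0.9603) = 0.9959
NOT (((A1 AND NOT A5) OR A4) OR ((A4 OR A5) OR (NOT A3 AND A1))) = 1 − 0.9959 = 0.0041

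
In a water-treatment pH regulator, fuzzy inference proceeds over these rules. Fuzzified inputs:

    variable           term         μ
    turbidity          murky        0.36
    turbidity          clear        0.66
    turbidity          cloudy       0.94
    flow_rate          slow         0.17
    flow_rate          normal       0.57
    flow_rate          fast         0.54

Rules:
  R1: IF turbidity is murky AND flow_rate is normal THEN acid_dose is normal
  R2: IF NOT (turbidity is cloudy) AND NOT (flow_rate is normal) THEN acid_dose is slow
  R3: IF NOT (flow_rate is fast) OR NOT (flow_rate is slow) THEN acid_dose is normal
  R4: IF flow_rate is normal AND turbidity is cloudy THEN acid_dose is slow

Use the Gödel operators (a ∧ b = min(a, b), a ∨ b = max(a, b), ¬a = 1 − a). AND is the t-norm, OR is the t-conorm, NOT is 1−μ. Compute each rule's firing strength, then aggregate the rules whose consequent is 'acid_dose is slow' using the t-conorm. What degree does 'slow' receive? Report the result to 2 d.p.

0.57

R1: murky=0.36, normal=0.57; AND[min(a, b)] → w = 0.36
R2: ¬cloudy=1−0.94=0.06, ¬normal=1−0.57=0.43; AND[min(a, b)] → w = 0.06
R3: ¬fast=1−0.54=0.46, ¬slow=1−0.17=0.83; OR[max(a, b)] → w = 0.83
R4: normal=0.57, cloudy=0.94; AND[min(a, b)] → w = 0.57
Rules with consequent 'slow': {R2, R4} → strengths 0.06, 0.57
Aggregate via t-conorm [max(a, b)]: 0.57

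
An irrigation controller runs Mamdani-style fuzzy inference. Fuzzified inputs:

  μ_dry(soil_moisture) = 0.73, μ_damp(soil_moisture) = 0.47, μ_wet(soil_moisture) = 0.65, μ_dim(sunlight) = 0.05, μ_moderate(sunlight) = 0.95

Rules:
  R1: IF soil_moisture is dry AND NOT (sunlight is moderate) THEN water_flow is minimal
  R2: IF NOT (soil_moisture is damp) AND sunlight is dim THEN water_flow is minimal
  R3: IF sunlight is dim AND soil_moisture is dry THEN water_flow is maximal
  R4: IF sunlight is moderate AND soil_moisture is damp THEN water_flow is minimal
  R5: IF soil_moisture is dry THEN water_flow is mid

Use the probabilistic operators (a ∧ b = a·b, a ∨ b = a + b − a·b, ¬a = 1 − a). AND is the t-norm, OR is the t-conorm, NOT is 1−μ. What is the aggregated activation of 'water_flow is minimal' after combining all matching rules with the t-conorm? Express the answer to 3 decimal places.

R1: dry=0.73, ¬moderate=1−0.95=0.05; AND[a·b] → w = 0.0365
R2: ¬damp=1−0.47=0.53, dim=0.05; AND[a·b] → w = 0.0265
R3: dim=0.05, dry=0.73; AND[a·b] → w = 0.0365
R4: moderate=0.95, damp=0.47; AND[a·b] → w = 0.4465
R5: dry=0.73 → w = 0.7300
Rules with consequent 'minimal': {R1, R2, R4} → strengths 0.0365, 0.0265, 0.4465
Aggregate via t-conorm [a + b − a·b]: 0.4808

0.481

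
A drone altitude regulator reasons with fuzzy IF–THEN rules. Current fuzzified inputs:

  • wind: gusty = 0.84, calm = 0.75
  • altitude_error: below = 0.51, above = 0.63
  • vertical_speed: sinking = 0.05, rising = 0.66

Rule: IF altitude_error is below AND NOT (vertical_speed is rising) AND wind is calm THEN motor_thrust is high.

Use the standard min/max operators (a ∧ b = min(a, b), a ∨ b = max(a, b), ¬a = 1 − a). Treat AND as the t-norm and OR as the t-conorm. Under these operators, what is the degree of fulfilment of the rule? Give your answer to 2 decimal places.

0.34

firing strength: below=0.51, ¬rising=1−0.66=0.34, calm=0.75; AND[min(a, b)] → w = 0.34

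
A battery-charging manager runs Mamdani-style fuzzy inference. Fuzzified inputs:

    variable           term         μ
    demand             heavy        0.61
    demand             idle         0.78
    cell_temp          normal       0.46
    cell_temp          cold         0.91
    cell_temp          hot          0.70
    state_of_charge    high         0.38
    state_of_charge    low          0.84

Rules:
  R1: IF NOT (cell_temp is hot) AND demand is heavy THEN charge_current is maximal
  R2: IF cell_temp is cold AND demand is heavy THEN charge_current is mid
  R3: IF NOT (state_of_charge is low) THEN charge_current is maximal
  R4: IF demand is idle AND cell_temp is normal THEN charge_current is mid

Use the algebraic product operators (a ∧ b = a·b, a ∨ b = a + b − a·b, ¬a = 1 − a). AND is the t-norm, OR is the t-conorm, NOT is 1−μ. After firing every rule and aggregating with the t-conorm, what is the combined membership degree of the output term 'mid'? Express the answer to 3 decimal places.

0.715

R1: ¬hot=1−0.70=0.30, heavy=0.61; AND[a·b] → w = 0.1830
R2: cold=0.91, heavy=0.61; AND[a·b] → w = 0.5551
R3: ¬low=1−0.84=0.16 → w = 0.1600
R4: idle=0.78, normal=0.46; AND[a·b] → w = 0.3588
Rules with consequent 'mid': {R2, R4} → strengths 0.5551, 0.3588
Aggregate via t-conorm [a + b − a·b]: 0.7147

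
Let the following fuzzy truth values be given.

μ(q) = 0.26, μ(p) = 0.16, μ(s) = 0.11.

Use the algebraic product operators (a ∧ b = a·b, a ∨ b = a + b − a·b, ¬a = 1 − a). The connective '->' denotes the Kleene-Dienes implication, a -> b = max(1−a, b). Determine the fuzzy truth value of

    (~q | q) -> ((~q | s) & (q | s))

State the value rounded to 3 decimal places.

0.262

~q = 1 − 0.2600 = 0.7400
~q | q = a + b − a·b on (0.7400, 0.2600) = 0.8076
~q = 1 − 0.2600 = 0.7400
~q | s = a + b − a·b on (0.7400, 0.1100) = 0.7686
q | s = a + b − a·b on (0.2600, 0.1100) = 0.3414
(~q | s) & (q | s) = a·b on (0.7686, 0.3414) = 0.2624
(~q | q) -> ((~q | s) & (q | s))  [Kleene-Dienes: max(1−a, b)] with a=0.8076, b=0.2624 → 0.2624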